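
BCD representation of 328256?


Each digit → 4-bit binary:
  3 → 0011
  2 → 0010
  8 → 1000
  2 → 0010
  5 → 0101
  6 → 0110
= 0011 0010 1000 0010 0101 0110


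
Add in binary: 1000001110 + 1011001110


Align and add column by column (LSB to MSB, carry propagating):
  01000001110
+ 01011001110
  -----------
  col 0: 0 + 0 + 0 (carry in) = 0 → bit 0, carry out 0
  col 1: 1 + 1 + 0 (carry in) = 2 → bit 0, carry out 1
  col 2: 1 + 1 + 1 (carry in) = 3 → bit 1, carry out 1
  col 3: 1 + 1 + 1 (carry in) = 3 → bit 1, carry out 1
  col 4: 0 + 0 + 1 (carry in) = 1 → bit 1, carry out 0
  col 5: 0 + 0 + 0 (carry in) = 0 → bit 0, carry out 0
  col 6: 0 + 1 + 0 (carry in) = 1 → bit 1, carry out 0
  col 7: 0 + 1 + 0 (carry in) = 1 → bit 1, carry out 0
  col 8: 0 + 0 + 0 (carry in) = 0 → bit 0, carry out 0
  col 9: 1 + 1 + 0 (carry in) = 2 → bit 0, carry out 1
  col 10: 0 + 0 + 1 (carry in) = 1 → bit 1, carry out 0
Reading bits MSB→LSB: 10011011100
Strip leading zeros: 10011011100
= 10011011100


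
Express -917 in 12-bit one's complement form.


Original: 001110010101
Invert all bits:
  bit 0: 0 → 1
  bit 1: 0 → 1
  bit 2: 1 → 0
  bit 3: 1 → 0
  bit 4: 1 → 0
  bit 5: 0 → 1
  bit 6: 0 → 1
  bit 7: 1 → 0
  bit 8: 0 → 1
  bit 9: 1 → 0
  bit 10: 0 → 1
  bit 11: 1 → 0
= 110001101010


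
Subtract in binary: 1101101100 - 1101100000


Align and subtract column by column (LSB to MSB, borrowing when needed):
  1101101100
- 1101100000
  ----------
  col 0: (0 - 0 borrow-in) - 0 → 0 - 0 = 0, borrow out 0
  col 1: (0 - 0 borrow-in) - 0 → 0 - 0 = 0, borrow out 0
  col 2: (1 - 0 borrow-in) - 0 → 1 - 0 = 1, borrow out 0
  col 3: (1 - 0 borrow-in) - 0 → 1 - 0 = 1, borrow out 0
  col 4: (0 - 0 borrow-in) - 0 → 0 - 0 = 0, borrow out 0
  col 5: (1 - 0 borrow-in) - 1 → 1 - 1 = 0, borrow out 0
  col 6: (1 - 0 borrow-in) - 1 → 1 - 1 = 0, borrow out 0
  col 7: (0 - 0 borrow-in) - 0 → 0 - 0 = 0, borrow out 0
  col 8: (1 - 0 borrow-in) - 1 → 1 - 1 = 0, borrow out 0
  col 9: (1 - 0 borrow-in) - 1 → 1 - 1 = 0, borrow out 0
Reading bits MSB→LSB: 0000001100
Strip leading zeros: 1100
= 1100


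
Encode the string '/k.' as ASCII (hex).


String: '/k.'  (3 characters)
Per-character ASCII lookup:
  '/': special character: '/' = 47 → 0x2F
  'k': lowercase starts at 97: 'k' = 97 + 10 = 107 → 0x6B
  '.': special character: '.' = 46 → 0x2E
= 0x2F 0x6B 0x2E


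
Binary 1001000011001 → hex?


Group into 4-bit nibbles: 0001001000011001
  0001 = 1
  0010 = 2
  0001 = 1
  1001 = 9
= 0x1219


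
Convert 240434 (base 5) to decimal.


Positional values (base 5):
  4 × 5^0 = 4 × 1 = 4
  3 × 5^1 = 3 × 5 = 15
  4 × 5^2 = 4 × 25 = 100
  0 × 5^3 = 0 × 125 = 0
  4 × 5^4 = 4 × 625 = 2500
  2 × 5^5 = 2 × 3125 = 6250
Sum = 4 + 15 + 100 + 0 + 2500 + 6250
= 8869


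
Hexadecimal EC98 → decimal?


Positional values:
Position 0: 8 × 16^0 = 8 × 1 = 8
Position 1: 9 × 16^1 = 9 × 16 = 144
Position 2: C × 16^2 = 12 × 256 = 3072
Position 3: E × 16^3 = 14 × 4096 = 57344
Sum = 8 + 144 + 3072 + 57344
= 60568


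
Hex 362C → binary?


Each hex digit → 4 binary bits:
  3 = 0011
  6 = 0110
  2 = 0010
  C = 1100
Concatenate: 0011 0110 0010 1100
= 0011011000101100


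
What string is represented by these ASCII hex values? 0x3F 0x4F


Codes (hex): 0x3F 0x4F
Per-code ASCII lookup:
  0x3F = 63  (special character) → '?'
  0x4F = 79  (range 65-90: uppercase, 79 - 65 = 14) → 'O'
= '?O'


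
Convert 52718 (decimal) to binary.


Divide by 2 repeatedly:
52718 ÷ 2 = 26359 remainder 0
26359 ÷ 2 = 13179 remainder 1
13179 ÷ 2 = 6589 remainder 1
6589 ÷ 2 = 3294 remainder 1
3294 ÷ 2 = 1647 remainder 0
1647 ÷ 2 = 823 remainder 1
823 ÷ 2 = 411 remainder 1
411 ÷ 2 = 205 remainder 1
205 ÷ 2 = 102 remainder 1
102 ÷ 2 = 51 remainder 0
51 ÷ 2 = 25 remainder 1
25 ÷ 2 = 12 remainder 1
12 ÷ 2 = 6 remainder 0
6 ÷ 2 = 3 remainder 0
3 ÷ 2 = 1 remainder 1
1 ÷ 2 = 0 remainder 1
Reading remainders bottom-up:
= 1100110111101110


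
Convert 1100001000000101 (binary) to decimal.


Positional values:
Bit 0: 1 × 2^0 = 1
Bit 2: 1 × 2^2 = 4
Bit 9: 1 × 2^9 = 512
Bit 14: 1 × 2^14 = 16384
Bit 15: 1 × 2^15 = 32768
Sum = 1 + 4 + 512 + 16384 + 32768
= 49669


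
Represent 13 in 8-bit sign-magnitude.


Sign bit: 0 (positive)
Magnitude: 13 = 0001101
= 00001101


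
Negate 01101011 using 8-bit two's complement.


Original: 01101011
Step 1 - Invert all bits: 10010100
Step 2 - Add 1: 10010100 + 1
= 10010101 (represents -107)


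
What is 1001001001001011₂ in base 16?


Group into 4-bit nibbles: 1001001001001011
  1001 = 9
  0010 = 2
  0100 = 4
  1011 = B
= 0x924B


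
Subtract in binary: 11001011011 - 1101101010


Align and subtract column by column (LSB to MSB, borrowing when needed):
  11001011011
- 01101101010
  -----------
  col 0: (1 - 0 borrow-in) - 0 → 1 - 0 = 1, borrow out 0
  col 1: (1 - 0 borrow-in) - 1 → 1 - 1 = 0, borrow out 0
  col 2: (0 - 0 borrow-in) - 0 → 0 - 0 = 0, borrow out 0
  col 3: (1 - 0 borrow-in) - 1 → 1 - 1 = 0, borrow out 0
  col 4: (1 - 0 borrow-in) - 0 → 1 - 0 = 1, borrow out 0
  col 5: (0 - 0 borrow-in) - 1 → borrow from next column: (0+2) - 1 = 1, borrow out 1
  col 6: (1 - 1 borrow-in) - 1 → borrow from next column: (0+2) - 1 = 1, borrow out 1
  col 7: (0 - 1 borrow-in) - 0 → borrow from next column: (-1+2) - 0 = 1, borrow out 1
  col 8: (0 - 1 borrow-in) - 1 → borrow from next column: (-1+2) - 1 = 0, borrow out 1
  col 9: (1 - 1 borrow-in) - 1 → borrow from next column: (0+2) - 1 = 1, borrow out 1
  col 10: (1 - 1 borrow-in) - 0 → 0 - 0 = 0, borrow out 0
Reading bits MSB→LSB: 01011110001
Strip leading zeros: 1011110001
= 1011110001


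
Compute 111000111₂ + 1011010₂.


Align and add column by column (LSB to MSB, carry propagating):
  0111000111
+ 0001011010
  ----------
  col 0: 1 + 0 + 0 (carry in) = 1 → bit 1, carry out 0
  col 1: 1 + 1 + 0 (carry in) = 2 → bit 0, carry out 1
  col 2: 1 + 0 + 1 (carry in) = 2 → bit 0, carry out 1
  col 3: 0 + 1 + 1 (carry in) = 2 → bit 0, carry out 1
  col 4: 0 + 1 + 1 (carry in) = 2 → bit 0, carry out 1
  col 5: 0 + 0 + 1 (carry in) = 1 → bit 1, carry out 0
  col 6: 1 + 1 + 0 (carry in) = 2 → bit 0, carry out 1
  col 7: 1 + 0 + 1 (carry in) = 2 → bit 0, carry out 1
  col 8: 1 + 0 + 1 (carry in) = 2 → bit 0, carry out 1
  col 9: 0 + 0 + 1 (carry in) = 1 → bit 1, carry out 0
Reading bits MSB→LSB: 1000100001
Strip leading zeros: 1000100001
= 1000100001


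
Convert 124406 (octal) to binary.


Each octal digit → 3 binary bits:
  1 = 001
  2 = 010
  4 = 100
  4 = 100
  0 = 000
  6 = 110
Concatenate: 001 010 100 100 000 110
= 001010100100000110


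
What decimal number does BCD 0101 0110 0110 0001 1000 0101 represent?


Each 4-bit group → digit:
  0101 → 5
  0110 → 6
  0110 → 6
  0001 → 1
  1000 → 8
  0101 → 5
= 566185


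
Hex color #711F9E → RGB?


Hex: #711F9E
R = 71₁₆ = 113
G = 1F₁₆ = 31
B = 9E₁₆ = 158
= RGB(113, 31, 158)


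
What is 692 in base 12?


Divide by 12 repeatedly:
692 ÷ 12 = 57 remainder 8
57 ÷ 12 = 4 remainder 9
4 ÷ 12 = 0 remainder 4
Reading remainders bottom-up:
= 498


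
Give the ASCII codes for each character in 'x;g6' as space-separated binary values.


String: 'x;g6'  (4 characters)
Per-character ASCII lookup:
  'x': lowercase starts at 97: 'x' = 97 + 23 = 120 → 1111000
  ';': special character: ';' = 59 → 111011
  'g': lowercase starts at 97: 'g' = 97 + 6 = 103 → 1100111
  '6': digits start at 48: '6' = 48 + 6 = 54 → 110110
= 1111000 111011 1100111 110110


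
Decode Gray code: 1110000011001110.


Gray code: 1110000011001110
MSB stays the same: 1
Each subsequent bit = prev_binary XOR current_gray:
  B[1] = 1 XOR 1 = 0
  B[2] = 0 XOR 1 = 1
  B[3] = 1 XOR 0 = 1
  B[4] = 1 XOR 0 = 1
  B[5] = 1 XOR 0 = 1
  B[6] = 1 XOR 0 = 1
  B[7] = 1 XOR 0 = 1
  B[8] = 1 XOR 1 = 0
  B[9] = 0 XOR 1 = 1
  B[10] = 1 XOR 0 = 1
  B[11] = 1 XOR 0 = 1
  B[12] = 1 XOR 1 = 0
  B[13] = 0 XOR 1 = 1
  B[14] = 1 XOR 1 = 0
  B[15] = 0 XOR 0 = 0
= 1011111101110100 (49012 decimal)


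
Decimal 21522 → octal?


Divide by 8 repeatedly:
21522 ÷ 8 = 2690 remainder 2
2690 ÷ 8 = 336 remainder 2
336 ÷ 8 = 42 remainder 0
42 ÷ 8 = 5 remainder 2
5 ÷ 8 = 0 remainder 5
Reading remainders bottom-up:
= 0o52022


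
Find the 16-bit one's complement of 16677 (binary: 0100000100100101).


Original: 0100000100100101
Invert all bits:
  bit 0: 0 → 1
  bit 1: 1 → 0
  bit 2: 0 → 1
  bit 3: 0 → 1
  bit 4: 0 → 1
  bit 5: 0 → 1
  bit 6: 0 → 1
  bit 7: 1 → 0
  bit 8: 0 → 1
  bit 9: 0 → 1
  bit 10: 1 → 0
  bit 11: 0 → 1
  bit 12: 0 → 1
  bit 13: 1 → 0
  bit 14: 0 → 1
  bit 15: 1 → 0
= 1011111011011010


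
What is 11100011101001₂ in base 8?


Group into 3-bit groups: 011100011101001
  011 = 3
  100 = 4
  011 = 3
  101 = 5
  001 = 1
= 0o34351


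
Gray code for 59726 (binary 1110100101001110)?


Binary: 1110100101001110
Gray code: G = B XOR (B >> 1)
B >> 1 = 0111010010100111
1110100101001110 XOR 0111010010100111:
  1 XOR 0 = 1
  1 XOR 1 = 0
  1 XOR 1 = 0
  0 XOR 1 = 1
  1 XOR 0 = 1
  0 XOR 1 = 1
  0 XOR 0 = 0
  1 XOR 0 = 1
  0 XOR 1 = 1
  1 XOR 0 = 1
  0 XOR 1 = 1
  0 XOR 0 = 0
  1 XOR 0 = 1
  1 XOR 1 = 0
  1 XOR 1 = 0
  0 XOR 1 = 1
= 1001110111101001


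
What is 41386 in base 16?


Divide by 16 repeatedly:
41386 ÷ 16 = 2586 remainder 10 (A)
2586 ÷ 16 = 161 remainder 10 (A)
161 ÷ 16 = 10 remainder 1 (1)
10 ÷ 16 = 0 remainder 10 (A)
Reading remainders bottom-up:
= 0xA1AA


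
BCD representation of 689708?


Each digit → 4-bit binary:
  6 → 0110
  8 → 1000
  9 → 1001
  7 → 0111
  0 → 0000
  8 → 1000
= 0110 1000 1001 0111 0000 1000


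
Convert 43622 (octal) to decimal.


Positional values:
Position 0: 2 × 8^0 = 2
Position 1: 2 × 8^1 = 16
Position 2: 6 × 8^2 = 384
Position 3: 3 × 8^3 = 1536
Position 4: 4 × 8^4 = 16384
Sum = 2 + 16 + 384 + 1536 + 16384
= 18322


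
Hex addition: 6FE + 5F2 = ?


Align and add column by column (LSB to MSB, each column mod 16 with carry):
  06FE
+ 05F2
  ----
  col 0: E(14) + 2(2) + 0 (carry in) = 16 → 0(0), carry out 1
  col 1: F(15) + F(15) + 1 (carry in) = 31 → F(15), carry out 1
  col 2: 6(6) + 5(5) + 1 (carry in) = 12 → C(12), carry out 0
  col 3: 0(0) + 0(0) + 0 (carry in) = 0 → 0(0), carry out 0
Reading digits MSB→LSB: 0CF0
Strip leading zeros: CF0
= 0xCF0


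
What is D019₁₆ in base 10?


Positional values:
Position 0: 9 × 16^0 = 9 × 1 = 9
Position 1: 1 × 16^1 = 1 × 16 = 16
Position 2: 0 × 16^2 = 0 × 256 = 0
Position 3: D × 16^3 = 13 × 4096 = 53248
Sum = 9 + 16 + 0 + 53248
= 53273


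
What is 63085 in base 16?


Divide by 16 repeatedly:
63085 ÷ 16 = 3942 remainder 13 (D)
3942 ÷ 16 = 246 remainder 6 (6)
246 ÷ 16 = 15 remainder 6 (6)
15 ÷ 16 = 0 remainder 15 (F)
Reading remainders bottom-up:
= 0xF66D


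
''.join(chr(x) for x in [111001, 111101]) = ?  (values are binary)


Codes (binary): 111001 111101
Per-code ASCII lookup:
  111001 = 57  (range 48-57: digits, 57 - 48 = 9) → '9'
  111101 = 61  (special character) → '='
= '9='


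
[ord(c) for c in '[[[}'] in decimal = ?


String: '[[[}'  (4 characters)
Per-character ASCII lookup:
  '[': special character: '[' = 91
  '[': special character: '[' = 91
  '[': special character: '[' = 91
  '}': special character: '}' = 125
= 91 91 91 125


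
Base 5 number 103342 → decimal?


Positional values (base 5):
  2 × 5^0 = 2 × 1 = 2
  4 × 5^1 = 4 × 5 = 20
  3 × 5^2 = 3 × 25 = 75
  3 × 5^3 = 3 × 125 = 375
  0 × 5^4 = 0 × 625 = 0
  1 × 5^5 = 1 × 3125 = 3125
Sum = 2 + 20 + 75 + 375 + 0 + 3125
= 3597


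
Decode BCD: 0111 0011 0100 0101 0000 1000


Each 4-bit group → digit:
  0111 → 7
  0011 → 3
  0100 → 4
  0101 → 5
  0000 → 0
  1000 → 8
= 734508


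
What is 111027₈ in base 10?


Positional values:
Position 0: 7 × 8^0 = 7
Position 1: 2 × 8^1 = 16
Position 2: 0 × 8^2 = 0
Position 3: 1 × 8^3 = 512
Position 4: 1 × 8^4 = 4096
Position 5: 1 × 8^5 = 32768
Sum = 7 + 16 + 0 + 512 + 4096 + 32768
= 37399


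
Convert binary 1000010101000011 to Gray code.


Binary: 1000010101000011
Gray code: G = B XOR (B >> 1)
B >> 1 = 0100001010100001
1000010101000011 XOR 0100001010100001:
  1 XOR 0 = 1
  0 XOR 1 = 1
  0 XOR 0 = 0
  0 XOR 0 = 0
  0 XOR 0 = 0
  1 XOR 0 = 1
  0 XOR 1 = 1
  1 XOR 0 = 1
  0 XOR 1 = 1
  1 XOR 0 = 1
  0 XOR 1 = 1
  0 XOR 0 = 0
  0 XOR 0 = 0
  0 XOR 0 = 0
  1 XOR 0 = 1
  1 XOR 1 = 0
= 1100011111100010


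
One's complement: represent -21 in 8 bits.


Original: 00010101
Invert all bits:
  bit 0: 0 → 1
  bit 1: 0 → 1
  bit 2: 0 → 1
  bit 3: 1 → 0
  bit 4: 0 → 1
  bit 5: 1 → 0
  bit 6: 0 → 1
  bit 7: 1 → 0
= 11101010


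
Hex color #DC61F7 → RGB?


Hex: #DC61F7
R = DC₁₆ = 220
G = 61₁₆ = 97
B = F7₁₆ = 247
= RGB(220, 97, 247)


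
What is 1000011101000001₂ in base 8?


Group into 3-bit groups: 001000011101000001
  001 = 1
  000 = 0
  011 = 3
  101 = 5
  000 = 0
  001 = 1
= 0o103501


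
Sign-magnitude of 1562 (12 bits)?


Sign bit: 0 (positive)
Magnitude: 1562 = 11000011010
= 011000011010


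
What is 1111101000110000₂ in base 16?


Group into 4-bit nibbles: 1111101000110000
  1111 = F
  1010 = A
  0011 = 3
  0000 = 0
= 0xFA30


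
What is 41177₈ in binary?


Each octal digit → 3 binary bits:
  4 = 100
  1 = 001
  1 = 001
  7 = 111
  7 = 111
Concatenate: 100 001 001 111 111
= 100001001111111


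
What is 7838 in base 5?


Divide by 5 repeatedly:
7838 ÷ 5 = 1567 remainder 3
1567 ÷ 5 = 313 remainder 2
313 ÷ 5 = 62 remainder 3
62 ÷ 5 = 12 remainder 2
12 ÷ 5 = 2 remainder 2
2 ÷ 5 = 0 remainder 2
Reading remainders bottom-up:
= 222323


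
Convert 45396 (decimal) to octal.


Divide by 8 repeatedly:
45396 ÷ 8 = 5674 remainder 4
5674 ÷ 8 = 709 remainder 2
709 ÷ 8 = 88 remainder 5
88 ÷ 8 = 11 remainder 0
11 ÷ 8 = 1 remainder 3
1 ÷ 8 = 0 remainder 1
Reading remainders bottom-up:
= 0o130524


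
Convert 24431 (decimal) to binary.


Divide by 2 repeatedly:
24431 ÷ 2 = 12215 remainder 1
12215 ÷ 2 = 6107 remainder 1
6107 ÷ 2 = 3053 remainder 1
3053 ÷ 2 = 1526 remainder 1
1526 ÷ 2 = 763 remainder 0
763 ÷ 2 = 381 remainder 1
381 ÷ 2 = 190 remainder 1
190 ÷ 2 = 95 remainder 0
95 ÷ 2 = 47 remainder 1
47 ÷ 2 = 23 remainder 1
23 ÷ 2 = 11 remainder 1
11 ÷ 2 = 5 remainder 1
5 ÷ 2 = 2 remainder 1
2 ÷ 2 = 1 remainder 0
1 ÷ 2 = 0 remainder 1
Reading remainders bottom-up:
= 101111101101111


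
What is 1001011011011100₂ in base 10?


Positional values:
Bit 2: 1 × 2^2 = 4
Bit 3: 1 × 2^3 = 8
Bit 4: 1 × 2^4 = 16
Bit 6: 1 × 2^6 = 64
Bit 7: 1 × 2^7 = 128
Bit 9: 1 × 2^9 = 512
Bit 10: 1 × 2^10 = 1024
Bit 12: 1 × 2^12 = 4096
Bit 15: 1 × 2^15 = 32768
Sum = 4 + 8 + 16 + 64 + 128 + 512 + 1024 + 4096 + 32768
= 38620


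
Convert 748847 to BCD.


Each digit → 4-bit binary:
  7 → 0111
  4 → 0100
  8 → 1000
  8 → 1000
  4 → 0100
  7 → 0111
= 0111 0100 1000 1000 0100 0111


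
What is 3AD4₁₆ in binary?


Each hex digit → 4 binary bits:
  3 = 0011
  A = 1010
  D = 1101
  4 = 0100
Concatenate: 0011 1010 1101 0100
= 0011101011010100


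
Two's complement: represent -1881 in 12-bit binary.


Original: 011101011001
Step 1 - Invert all bits: 100010100110
Step 2 - Add 1: 100010100110 + 1
= 100010100111 (represents -1881)


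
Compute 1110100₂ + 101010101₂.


Align and add column by column (LSB to MSB, carry propagating):
  0001110100
+ 0101010101
  ----------
  col 0: 0 + 1 + 0 (carry in) = 1 → bit 1, carry out 0
  col 1: 0 + 0 + 0 (carry in) = 0 → bit 0, carry out 0
  col 2: 1 + 1 + 0 (carry in) = 2 → bit 0, carry out 1
  col 3: 0 + 0 + 1 (carry in) = 1 → bit 1, carry out 0
  col 4: 1 + 1 + 0 (carry in) = 2 → bit 0, carry out 1
  col 5: 1 + 0 + 1 (carry in) = 2 → bit 0, carry out 1
  col 6: 1 + 1 + 1 (carry in) = 3 → bit 1, carry out 1
  col 7: 0 + 0 + 1 (carry in) = 1 → bit 1, carry out 0
  col 8: 0 + 1 + 0 (carry in) = 1 → bit 1, carry out 0
  col 9: 0 + 0 + 0 (carry in) = 0 → bit 0, carry out 0
Reading bits MSB→LSB: 0111001001
Strip leading zeros: 111001001
= 111001001


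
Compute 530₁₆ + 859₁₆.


Align and add column by column (LSB to MSB, each column mod 16 with carry):
  0530
+ 0859
  ----
  col 0: 0(0) + 9(9) + 0 (carry in) = 9 → 9(9), carry out 0
  col 1: 3(3) + 5(5) + 0 (carry in) = 8 → 8(8), carry out 0
  col 2: 5(5) + 8(8) + 0 (carry in) = 13 → D(13), carry out 0
  col 3: 0(0) + 0(0) + 0 (carry in) = 0 → 0(0), carry out 0
Reading digits MSB→LSB: 0D89
Strip leading zeros: D89
= 0xD89


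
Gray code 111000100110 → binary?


Gray code: 111000100110
MSB stays the same: 1
Each subsequent bit = prev_binary XOR current_gray:
  B[1] = 1 XOR 1 = 0
  B[2] = 0 XOR 1 = 1
  B[3] = 1 XOR 0 = 1
  B[4] = 1 XOR 0 = 1
  B[5] = 1 XOR 0 = 1
  B[6] = 1 XOR 1 = 0
  B[7] = 0 XOR 0 = 0
  B[8] = 0 XOR 0 = 0
  B[9] = 0 XOR 1 = 1
  B[10] = 1 XOR 1 = 0
  B[11] = 0 XOR 0 = 0
= 101111000100 (3012 decimal)


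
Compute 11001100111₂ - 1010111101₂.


Align and subtract column by column (LSB to MSB, borrowing when needed):
  11001100111
- 01010111101
  -----------
  col 0: (1 - 0 borrow-in) - 1 → 1 - 1 = 0, borrow out 0
  col 1: (1 - 0 borrow-in) - 0 → 1 - 0 = 1, borrow out 0
  col 2: (1 - 0 borrow-in) - 1 → 1 - 1 = 0, borrow out 0
  col 3: (0 - 0 borrow-in) - 1 → borrow from next column: (0+2) - 1 = 1, borrow out 1
  col 4: (0 - 1 borrow-in) - 1 → borrow from next column: (-1+2) - 1 = 0, borrow out 1
  col 5: (1 - 1 borrow-in) - 1 → borrow from next column: (0+2) - 1 = 1, borrow out 1
  col 6: (1 - 1 borrow-in) - 0 → 0 - 0 = 0, borrow out 0
  col 7: (0 - 0 borrow-in) - 1 → borrow from next column: (0+2) - 1 = 1, borrow out 1
  col 8: (0 - 1 borrow-in) - 0 → borrow from next column: (-1+2) - 0 = 1, borrow out 1
  col 9: (1 - 1 borrow-in) - 1 → borrow from next column: (0+2) - 1 = 1, borrow out 1
  col 10: (1 - 1 borrow-in) - 0 → 0 - 0 = 0, borrow out 0
Reading bits MSB→LSB: 01110101010
Strip leading zeros: 1110101010
= 1110101010


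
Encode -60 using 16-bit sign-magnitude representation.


Sign bit: 1 (negative)
Magnitude: 60 = 000000000111100
= 1000000000111100


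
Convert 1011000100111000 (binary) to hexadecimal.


Group into 4-bit nibbles: 1011000100111000
  1011 = B
  0001 = 1
  0011 = 3
  1000 = 8
= 0xB138


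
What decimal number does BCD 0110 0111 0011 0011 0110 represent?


Each 4-bit group → digit:
  0110 → 6
  0111 → 7
  0011 → 3
  0011 → 3
  0110 → 6
= 67336


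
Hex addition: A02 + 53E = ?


Align and add column by column (LSB to MSB, each column mod 16 with carry):
  0A02
+ 053E
  ----
  col 0: 2(2) + E(14) + 0 (carry in) = 16 → 0(0), carry out 1
  col 1: 0(0) + 3(3) + 1 (carry in) = 4 → 4(4), carry out 0
  col 2: A(10) + 5(5) + 0 (carry in) = 15 → F(15), carry out 0
  col 3: 0(0) + 0(0) + 0 (carry in) = 0 → 0(0), carry out 0
Reading digits MSB→LSB: 0F40
Strip leading zeros: F40
= 0xF40


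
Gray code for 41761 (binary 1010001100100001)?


Binary: 1010001100100001
Gray code: G = B XOR (B >> 1)
B >> 1 = 0101000110010000
1010001100100001 XOR 0101000110010000:
  1 XOR 0 = 1
  0 XOR 1 = 1
  1 XOR 0 = 1
  0 XOR 1 = 1
  0 XOR 0 = 0
  0 XOR 0 = 0
  1 XOR 0 = 1
  1 XOR 1 = 0
  0 XOR 1 = 1
  0 XOR 0 = 0
  1 XOR 0 = 1
  0 XOR 1 = 1
  0 XOR 0 = 0
  0 XOR 0 = 0
  0 XOR 0 = 0
  1 XOR 0 = 1
= 1111001010110001


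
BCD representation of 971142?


Each digit → 4-bit binary:
  9 → 1001
  7 → 0111
  1 → 0001
  1 → 0001
  4 → 0100
  2 → 0010
= 1001 0111 0001 0001 0100 0010


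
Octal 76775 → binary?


Each octal digit → 3 binary bits:
  7 = 111
  6 = 110
  7 = 111
  7 = 111
  5 = 101
Concatenate: 111 110 111 111 101
= 111110111111101


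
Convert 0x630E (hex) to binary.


Each hex digit → 4 binary bits:
  6 = 0110
  3 = 0011
  0 = 0000
  E = 1110
Concatenate: 0110 0011 0000 1110
= 0110001100001110


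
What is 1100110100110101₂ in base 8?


Group into 3-bit groups: 001100110100110101
  001 = 1
  100 = 4
  110 = 6
  100 = 4
  110 = 6
  101 = 5
= 0o146465


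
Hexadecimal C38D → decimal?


Positional values:
Position 0: D × 16^0 = 13 × 1 = 13
Position 1: 8 × 16^1 = 8 × 16 = 128
Position 2: 3 × 16^2 = 3 × 256 = 768
Position 3: C × 16^3 = 12 × 4096 = 49152
Sum = 13 + 128 + 768 + 49152
= 50061


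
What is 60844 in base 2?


Divide by 2 repeatedly:
60844 ÷ 2 = 30422 remainder 0
30422 ÷ 2 = 15211 remainder 0
15211 ÷ 2 = 7605 remainder 1
7605 ÷ 2 = 3802 remainder 1
3802 ÷ 2 = 1901 remainder 0
1901 ÷ 2 = 950 remainder 1
950 ÷ 2 = 475 remainder 0
475 ÷ 2 = 237 remainder 1
237 ÷ 2 = 118 remainder 1
118 ÷ 2 = 59 remainder 0
59 ÷ 2 = 29 remainder 1
29 ÷ 2 = 14 remainder 1
14 ÷ 2 = 7 remainder 0
7 ÷ 2 = 3 remainder 1
3 ÷ 2 = 1 remainder 1
1 ÷ 2 = 0 remainder 1
Reading remainders bottom-up:
= 1110110110101100


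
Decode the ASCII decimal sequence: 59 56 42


Codes (decimal): 59 56 42
Per-code ASCII lookup:
  59  (special character) → ';'
  56  (range 48-57: digits, 56 - 48 = 8) → '8'
  42  (special character) → '*'
= ';8*'


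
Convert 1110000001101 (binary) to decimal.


Positional values:
Bit 0: 1 × 2^0 = 1
Bit 2: 1 × 2^2 = 4
Bit 3: 1 × 2^3 = 8
Bit 10: 1 × 2^10 = 1024
Bit 11: 1 × 2^11 = 2048
Bit 12: 1 × 2^12 = 4096
Sum = 1 + 4 + 8 + 1024 + 2048 + 4096
= 7181


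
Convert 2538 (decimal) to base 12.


Divide by 12 repeatedly:
2538 ÷ 12 = 211 remainder 6
211 ÷ 12 = 17 remainder 7
17 ÷ 12 = 1 remainder 5
1 ÷ 12 = 0 remainder 1
Reading remainders bottom-up:
= 1576


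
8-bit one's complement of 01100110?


Original: 01100110
Invert all bits:
  bit 0: 0 → 1
  bit 1: 1 → 0
  bit 2: 1 → 0
  bit 3: 0 → 1
  bit 4: 0 → 1
  bit 5: 1 → 0
  bit 6: 1 → 0
  bit 7: 0 → 1
= 10011001


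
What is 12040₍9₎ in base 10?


Positional values (base 9):
  0 × 9^0 = 0 × 1 = 0
  4 × 9^1 = 4 × 9 = 36
  0 × 9^2 = 0 × 81 = 0
  2 × 9^3 = 2 × 729 = 1458
  1 × 9^4 = 1 × 6561 = 6561
Sum = 0 + 36 + 0 + 1458 + 6561
= 8055


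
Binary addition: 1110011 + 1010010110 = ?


Align and add column by column (LSB to MSB, carry propagating):
  00001110011
+ 01010010110
  -----------
  col 0: 1 + 0 + 0 (carry in) = 1 → bit 1, carry out 0
  col 1: 1 + 1 + 0 (carry in) = 2 → bit 0, carry out 1
  col 2: 0 + 1 + 1 (carry in) = 2 → bit 0, carry out 1
  col 3: 0 + 0 + 1 (carry in) = 1 → bit 1, carry out 0
  col 4: 1 + 1 + 0 (carry in) = 2 → bit 0, carry out 1
  col 5: 1 + 0 + 1 (carry in) = 2 → bit 0, carry out 1
  col 6: 1 + 0 + 1 (carry in) = 2 → bit 0, carry out 1
  col 7: 0 + 1 + 1 (carry in) = 2 → bit 0, carry out 1
  col 8: 0 + 0 + 1 (carry in) = 1 → bit 1, carry out 0
  col 9: 0 + 1 + 0 (carry in) = 1 → bit 1, carry out 0
  col 10: 0 + 0 + 0 (carry in) = 0 → bit 0, carry out 0
Reading bits MSB→LSB: 01100001001
Strip leading zeros: 1100001001
= 1100001001


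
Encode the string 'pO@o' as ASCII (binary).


String: 'pO@o'  (4 characters)
Per-character ASCII lookup:
  'p': lowercase starts at 97: 'p' = 97 + 15 = 112 → 1110000
  'O': uppercase starts at 65: 'O' = 65 + 14 = 79 → 1001111
  '@': special character: '@' = 64 → 1000000
  'o': lowercase starts at 97: 'o' = 97 + 14 = 111 → 1101111
= 1110000 1001111 1000000 1101111


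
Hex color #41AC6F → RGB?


Hex: #41AC6F
R = 41₁₆ = 65
G = AC₁₆ = 172
B = 6F₁₆ = 111
= RGB(65, 172, 111)


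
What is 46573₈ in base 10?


Positional values:
Position 0: 3 × 8^0 = 3
Position 1: 7 × 8^1 = 56
Position 2: 5 × 8^2 = 320
Position 3: 6 × 8^3 = 3072
Position 4: 4 × 8^4 = 16384
Sum = 3 + 56 + 320 + 3072 + 16384
= 19835


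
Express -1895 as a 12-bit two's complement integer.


Original: 011101100111
Step 1 - Invert all bits: 100010011000
Step 2 - Add 1: 100010011000 + 1
= 100010011001 (represents -1895)


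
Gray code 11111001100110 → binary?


Gray code: 11111001100110
MSB stays the same: 1
Each subsequent bit = prev_binary XOR current_gray:
  B[1] = 1 XOR 1 = 0
  B[2] = 0 XOR 1 = 1
  B[3] = 1 XOR 1 = 0
  B[4] = 0 XOR 1 = 1
  B[5] = 1 XOR 0 = 1
  B[6] = 1 XOR 0 = 1
  B[7] = 1 XOR 1 = 0
  B[8] = 0 XOR 1 = 1
  B[9] = 1 XOR 0 = 1
  B[10] = 1 XOR 0 = 1
  B[11] = 1 XOR 1 = 0
  B[12] = 0 XOR 1 = 1
  B[13] = 1 XOR 0 = 1
= 10101110111011 (11195 decimal)


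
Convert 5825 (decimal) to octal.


Divide by 8 repeatedly:
5825 ÷ 8 = 728 remainder 1
728 ÷ 8 = 91 remainder 0
91 ÷ 8 = 11 remainder 3
11 ÷ 8 = 1 remainder 3
1 ÷ 8 = 0 remainder 1
Reading remainders bottom-up:
= 0o13301


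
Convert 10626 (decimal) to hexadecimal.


Divide by 16 repeatedly:
10626 ÷ 16 = 664 remainder 2 (2)
664 ÷ 16 = 41 remainder 8 (8)
41 ÷ 16 = 2 remainder 9 (9)
2 ÷ 16 = 0 remainder 2 (2)
Reading remainders bottom-up:
= 0x2982


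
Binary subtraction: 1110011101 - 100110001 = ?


Align and subtract column by column (LSB to MSB, borrowing when needed):
  1110011101
- 0100110001
  ----------
  col 0: (1 - 0 borrow-in) - 1 → 1 - 1 = 0, borrow out 0
  col 1: (0 - 0 borrow-in) - 0 → 0 - 0 = 0, borrow out 0
  col 2: (1 - 0 borrow-in) - 0 → 1 - 0 = 1, borrow out 0
  col 3: (1 - 0 borrow-in) - 0 → 1 - 0 = 1, borrow out 0
  col 4: (1 - 0 borrow-in) - 1 → 1 - 1 = 0, borrow out 0
  col 5: (0 - 0 borrow-in) - 1 → borrow from next column: (0+2) - 1 = 1, borrow out 1
  col 6: (0 - 1 borrow-in) - 0 → borrow from next column: (-1+2) - 0 = 1, borrow out 1
  col 7: (1 - 1 borrow-in) - 0 → 0 - 0 = 0, borrow out 0
  col 8: (1 - 0 borrow-in) - 1 → 1 - 1 = 0, borrow out 0
  col 9: (1 - 0 borrow-in) - 0 → 1 - 0 = 1, borrow out 0
Reading bits MSB→LSB: 1001101100
Strip leading zeros: 1001101100
= 1001101100


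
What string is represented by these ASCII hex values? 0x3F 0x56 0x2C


Codes (hex): 0x3F 0x56 0x2C
Per-code ASCII lookup:
  0x3F = 63  (special character) → '?'
  0x56 = 86  (range 65-90: uppercase, 86 - 65 = 21) → 'V'
  0x2C = 44  (special character) → ','
= '?V,'


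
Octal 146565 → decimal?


Positional values:
Position 0: 5 × 8^0 = 5
Position 1: 6 × 8^1 = 48
Position 2: 5 × 8^2 = 320
Position 3: 6 × 8^3 = 3072
Position 4: 4 × 8^4 = 16384
Position 5: 1 × 8^5 = 32768
Sum = 5 + 48 + 320 + 3072 + 16384 + 32768
= 52597


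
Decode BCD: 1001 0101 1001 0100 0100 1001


Each 4-bit group → digit:
  1001 → 9
  0101 → 5
  1001 → 9
  0100 → 4
  0100 → 4
  1001 → 9
= 959449


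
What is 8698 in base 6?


Divide by 6 repeatedly:
8698 ÷ 6 = 1449 remainder 4
1449 ÷ 6 = 241 remainder 3
241 ÷ 6 = 40 remainder 1
40 ÷ 6 = 6 remainder 4
6 ÷ 6 = 1 remainder 0
1 ÷ 6 = 0 remainder 1
Reading remainders bottom-up:
= 104134


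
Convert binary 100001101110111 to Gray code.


Binary: 100001101110111
Gray code: G = B XOR (B >> 1)
B >> 1 = 010000110111011
100001101110111 XOR 010000110111011:
  1 XOR 0 = 1
  0 XOR 1 = 1
  0 XOR 0 = 0
  0 XOR 0 = 0
  0 XOR 0 = 0
  1 XOR 0 = 1
  1 XOR 1 = 0
  0 XOR 1 = 1
  1 XOR 0 = 1
  1 XOR 1 = 0
  1 XOR 1 = 0
  0 XOR 1 = 1
  1 XOR 0 = 1
  1 XOR 1 = 0
  1 XOR 1 = 0
= 110001011001100


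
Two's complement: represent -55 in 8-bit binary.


Original: 00110111
Step 1 - Invert all bits: 11001000
Step 2 - Add 1: 11001000 + 1
= 11001001 (represents -55)


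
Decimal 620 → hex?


Divide by 16 repeatedly:
620 ÷ 16 = 38 remainder 12 (C)
38 ÷ 16 = 2 remainder 6 (6)
2 ÷ 16 = 0 remainder 2 (2)
Reading remainders bottom-up:
= 0x26C


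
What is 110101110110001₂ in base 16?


Group into 4-bit nibbles: 0110101110110001
  0110 = 6
  1011 = B
  1011 = B
  0001 = 1
= 0x6BB1


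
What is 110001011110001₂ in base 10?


Positional values:
Bit 0: 1 × 2^0 = 1
Bit 4: 1 × 2^4 = 16
Bit 5: 1 × 2^5 = 32
Bit 6: 1 × 2^6 = 64
Bit 7: 1 × 2^7 = 128
Bit 9: 1 × 2^9 = 512
Bit 13: 1 × 2^13 = 8192
Bit 14: 1 × 2^14 = 16384
Sum = 1 + 16 + 32 + 64 + 128 + 512 + 8192 + 16384
= 25329


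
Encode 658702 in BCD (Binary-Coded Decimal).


Each digit → 4-bit binary:
  6 → 0110
  5 → 0101
  8 → 1000
  7 → 0111
  0 → 0000
  2 → 0010
= 0110 0101 1000 0111 0000 0010


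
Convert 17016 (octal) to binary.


Each octal digit → 3 binary bits:
  1 = 001
  7 = 111
  0 = 000
  1 = 001
  6 = 110
Concatenate: 001 111 000 001 110
= 001111000001110


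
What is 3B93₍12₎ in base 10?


Positional values (base 12):
  3 × 12^0 = 3 × 1 = 3
  9 × 12^1 = 9 × 12 = 108
  B × 12^2 = 11 × 144 = 1584
  3 × 12^3 = 3 × 1728 = 5184
Sum = 3 + 108 + 1584 + 5184
= 6879


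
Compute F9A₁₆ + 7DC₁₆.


Align and add column by column (LSB to MSB, each column mod 16 with carry):
  0F9A
+ 07DC
  ----
  col 0: A(10) + C(12) + 0 (carry in) = 22 → 6(6), carry out 1
  col 1: 9(9) + D(13) + 1 (carry in) = 23 → 7(7), carry out 1
  col 2: F(15) + 7(7) + 1 (carry in) = 23 → 7(7), carry out 1
  col 3: 0(0) + 0(0) + 1 (carry in) = 1 → 1(1), carry out 0
Reading digits MSB→LSB: 1776
Strip leading zeros: 1776
= 0x1776


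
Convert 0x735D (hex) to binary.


Each hex digit → 4 binary bits:
  7 = 0111
  3 = 0011
  5 = 0101
  D = 1101
Concatenate: 0111 0011 0101 1101
= 0111001101011101


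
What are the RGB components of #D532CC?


Hex: #D532CC
R = D5₁₆ = 213
G = 32₁₆ = 50
B = CC₁₆ = 204
= RGB(213, 50, 204)


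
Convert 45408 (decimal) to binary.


Divide by 2 repeatedly:
45408 ÷ 2 = 22704 remainder 0
22704 ÷ 2 = 11352 remainder 0
11352 ÷ 2 = 5676 remainder 0
5676 ÷ 2 = 2838 remainder 0
2838 ÷ 2 = 1419 remainder 0
1419 ÷ 2 = 709 remainder 1
709 ÷ 2 = 354 remainder 1
354 ÷ 2 = 177 remainder 0
177 ÷ 2 = 88 remainder 1
88 ÷ 2 = 44 remainder 0
44 ÷ 2 = 22 remainder 0
22 ÷ 2 = 11 remainder 0
11 ÷ 2 = 5 remainder 1
5 ÷ 2 = 2 remainder 1
2 ÷ 2 = 1 remainder 0
1 ÷ 2 = 0 remainder 1
Reading remainders bottom-up:
= 1011000101100000


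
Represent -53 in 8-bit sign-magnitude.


Sign bit: 1 (negative)
Magnitude: 53 = 0110101
= 10110101


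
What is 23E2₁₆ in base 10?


Positional values:
Position 0: 2 × 16^0 = 2 × 1 = 2
Position 1: E × 16^1 = 14 × 16 = 224
Position 2: 3 × 16^2 = 3 × 256 = 768
Position 3: 2 × 16^3 = 2 × 4096 = 8192
Sum = 2 + 224 + 768 + 8192
= 9186


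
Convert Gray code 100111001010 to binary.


Gray code: 100111001010
MSB stays the same: 1
Each subsequent bit = prev_binary XOR current_gray:
  B[1] = 1 XOR 0 = 1
  B[2] = 1 XOR 0 = 1
  B[3] = 1 XOR 1 = 0
  B[4] = 0 XOR 1 = 1
  B[5] = 1 XOR 1 = 0
  B[6] = 0 XOR 0 = 0
  B[7] = 0 XOR 0 = 0
  B[8] = 0 XOR 1 = 1
  B[9] = 1 XOR 0 = 1
  B[10] = 1 XOR 1 = 0
  B[11] = 0 XOR 0 = 0
= 111010001100 (3724 decimal)


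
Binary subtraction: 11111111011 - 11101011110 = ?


Align and subtract column by column (LSB to MSB, borrowing when needed):
  11111111011
- 11101011110
  -----------
  col 0: (1 - 0 borrow-in) - 0 → 1 - 0 = 1, borrow out 0
  col 1: (1 - 0 borrow-in) - 1 → 1 - 1 = 0, borrow out 0
  col 2: (0 - 0 borrow-in) - 1 → borrow from next column: (0+2) - 1 = 1, borrow out 1
  col 3: (1 - 1 borrow-in) - 1 → borrow from next column: (0+2) - 1 = 1, borrow out 1
  col 4: (1 - 1 borrow-in) - 1 → borrow from next column: (0+2) - 1 = 1, borrow out 1
  col 5: (1 - 1 borrow-in) - 0 → 0 - 0 = 0, borrow out 0
  col 6: (1 - 0 borrow-in) - 1 → 1 - 1 = 0, borrow out 0
  col 7: (1 - 0 borrow-in) - 0 → 1 - 0 = 1, borrow out 0
  col 8: (1 - 0 borrow-in) - 1 → 1 - 1 = 0, borrow out 0
  col 9: (1 - 0 borrow-in) - 1 → 1 - 1 = 0, borrow out 0
  col 10: (1 - 0 borrow-in) - 1 → 1 - 1 = 0, borrow out 0
Reading bits MSB→LSB: 00010011101
Strip leading zeros: 10011101
= 10011101


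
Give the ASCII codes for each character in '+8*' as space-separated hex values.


String: '+8*'  (3 characters)
Per-character ASCII lookup:
  '+': special character: '+' = 43 → 0x2B
  '8': digits start at 48: '8' = 48 + 8 = 56 → 0x38
  '*': special character: '*' = 42 → 0x2A
= 0x2B 0x38 0x2A


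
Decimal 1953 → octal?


Divide by 8 repeatedly:
1953 ÷ 8 = 244 remainder 1
244 ÷ 8 = 30 remainder 4
30 ÷ 8 = 3 remainder 6
3 ÷ 8 = 0 remainder 3
Reading remainders bottom-up:
= 0o3641


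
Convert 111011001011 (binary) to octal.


Group into 3-bit groups: 111011001011
  111 = 7
  011 = 3
  001 = 1
  011 = 3
= 0o7313


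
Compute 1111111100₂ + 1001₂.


Align and add column by column (LSB to MSB, carry propagating):
  01111111100
+ 00000001001
  -----------
  col 0: 0 + 1 + 0 (carry in) = 1 → bit 1, carry out 0
  col 1: 0 + 0 + 0 (carry in) = 0 → bit 0, carry out 0
  col 2: 1 + 0 + 0 (carry in) = 1 → bit 1, carry out 0
  col 3: 1 + 1 + 0 (carry in) = 2 → bit 0, carry out 1
  col 4: 1 + 0 + 1 (carry in) = 2 → bit 0, carry out 1
  col 5: 1 + 0 + 1 (carry in) = 2 → bit 0, carry out 1
  col 6: 1 + 0 + 1 (carry in) = 2 → bit 0, carry out 1
  col 7: 1 + 0 + 1 (carry in) = 2 → bit 0, carry out 1
  col 8: 1 + 0 + 1 (carry in) = 2 → bit 0, carry out 1
  col 9: 1 + 0 + 1 (carry in) = 2 → bit 0, carry out 1
  col 10: 0 + 0 + 1 (carry in) = 1 → bit 1, carry out 0
Reading bits MSB→LSB: 10000000101
Strip leading zeros: 10000000101
= 10000000101


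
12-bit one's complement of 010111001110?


Original: 010111001110
Invert all bits:
  bit 0: 0 → 1
  bit 1: 1 → 0
  bit 2: 0 → 1
  bit 3: 1 → 0
  bit 4: 1 → 0
  bit 5: 1 → 0
  bit 6: 0 → 1
  bit 7: 0 → 1
  bit 8: 1 → 0
  bit 9: 1 → 0
  bit 10: 1 → 0
  bit 11: 0 → 1
= 101000110001


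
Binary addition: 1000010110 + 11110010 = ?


Align and add column by column (LSB to MSB, carry propagating):
  01000010110
+ 00011110010
  -----------
  col 0: 0 + 0 + 0 (carry in) = 0 → bit 0, carry out 0
  col 1: 1 + 1 + 0 (carry in) = 2 → bit 0, carry out 1
  col 2: 1 + 0 + 1 (carry in) = 2 → bit 0, carry out 1
  col 3: 0 + 0 + 1 (carry in) = 1 → bit 1, carry out 0
  col 4: 1 + 1 + 0 (carry in) = 2 → bit 0, carry out 1
  col 5: 0 + 1 + 1 (carry in) = 2 → bit 0, carry out 1
  col 6: 0 + 1 + 1 (carry in) = 2 → bit 0, carry out 1
  col 7: 0 + 1 + 1 (carry in) = 2 → bit 0, carry out 1
  col 8: 0 + 0 + 1 (carry in) = 1 → bit 1, carry out 0
  col 9: 1 + 0 + 0 (carry in) = 1 → bit 1, carry out 0
  col 10: 0 + 0 + 0 (carry in) = 0 → bit 0, carry out 0
Reading bits MSB→LSB: 01100001000
Strip leading zeros: 1100001000
= 1100001000


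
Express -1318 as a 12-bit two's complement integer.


Original: 010100100110
Step 1 - Invert all bits: 101011011001
Step 2 - Add 1: 101011011001 + 1
= 101011011010 (represents -1318)


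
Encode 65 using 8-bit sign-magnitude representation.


Sign bit: 0 (positive)
Magnitude: 65 = 1000001
= 01000001


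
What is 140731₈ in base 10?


Positional values:
Position 0: 1 × 8^0 = 1
Position 1: 3 × 8^1 = 24
Position 2: 7 × 8^2 = 448
Position 3: 0 × 8^3 = 0
Position 4: 4 × 8^4 = 16384
Position 5: 1 × 8^5 = 32768
Sum = 1 + 24 + 448 + 0 + 16384 + 32768
= 49625


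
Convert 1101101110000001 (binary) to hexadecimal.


Group into 4-bit nibbles: 1101101110000001
  1101 = D
  1011 = B
  1000 = 8
  0001 = 1
= 0xDB81


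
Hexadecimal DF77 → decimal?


Positional values:
Position 0: 7 × 16^0 = 7 × 1 = 7
Position 1: 7 × 16^1 = 7 × 16 = 112
Position 2: F × 16^2 = 15 × 256 = 3840
Position 3: D × 16^3 = 13 × 4096 = 53248
Sum = 7 + 112 + 3840 + 53248
= 57207


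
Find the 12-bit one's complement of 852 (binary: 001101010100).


Original: 001101010100
Invert all bits:
  bit 0: 0 → 1
  bit 1: 0 → 1
  bit 2: 1 → 0
  bit 3: 1 → 0
  bit 4: 0 → 1
  bit 5: 1 → 0
  bit 6: 0 → 1
  bit 7: 1 → 0
  bit 8: 0 → 1
  bit 9: 1 → 0
  bit 10: 0 → 1
  bit 11: 0 → 1
= 110010101011


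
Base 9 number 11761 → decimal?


Positional values (base 9):
  1 × 9^0 = 1 × 1 = 1
  6 × 9^1 = 6 × 9 = 54
  7 × 9^2 = 7 × 81 = 567
  1 × 9^3 = 1 × 729 = 729
  1 × 9^4 = 1 × 6561 = 6561
Sum = 1 + 54 + 567 + 729 + 6561
= 7912


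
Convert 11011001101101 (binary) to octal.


Group into 3-bit groups: 011011001101101
  011 = 3
  011 = 3
  001 = 1
  101 = 5
  101 = 5
= 0o33155


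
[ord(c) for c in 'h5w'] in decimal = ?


String: 'h5w'  (3 characters)
Per-character ASCII lookup:
  'h': lowercase starts at 97: 'h' = 97 + 7 = 104
  '5': digits start at 48: '5' = 48 + 5 = 53
  'w': lowercase starts at 97: 'w' = 97 + 22 = 119
= 104 53 119


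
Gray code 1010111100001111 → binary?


Gray code: 1010111100001111
MSB stays the same: 1
Each subsequent bit = prev_binary XOR current_gray:
  B[1] = 1 XOR 0 = 1
  B[2] = 1 XOR 1 = 0
  B[3] = 0 XOR 0 = 0
  B[4] = 0 XOR 1 = 1
  B[5] = 1 XOR 1 = 0
  B[6] = 0 XOR 1 = 1
  B[7] = 1 XOR 1 = 0
  B[8] = 0 XOR 0 = 0
  B[9] = 0 XOR 0 = 0
  B[10] = 0 XOR 0 = 0
  B[11] = 0 XOR 0 = 0
  B[12] = 0 XOR 1 = 1
  B[13] = 1 XOR 1 = 0
  B[14] = 0 XOR 1 = 1
  B[15] = 1 XOR 1 = 0
= 1100101000001010 (51722 decimal)


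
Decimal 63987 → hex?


Divide by 16 repeatedly:
63987 ÷ 16 = 3999 remainder 3 (3)
3999 ÷ 16 = 249 remainder 15 (F)
249 ÷ 16 = 15 remainder 9 (9)
15 ÷ 16 = 0 remainder 15 (F)
Reading remainders bottom-up:
= 0xF9F3


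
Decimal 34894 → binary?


Divide by 2 repeatedly:
34894 ÷ 2 = 17447 remainder 0
17447 ÷ 2 = 8723 remainder 1
8723 ÷ 2 = 4361 remainder 1
4361 ÷ 2 = 2180 remainder 1
2180 ÷ 2 = 1090 remainder 0
1090 ÷ 2 = 545 remainder 0
545 ÷ 2 = 272 remainder 1
272 ÷ 2 = 136 remainder 0
136 ÷ 2 = 68 remainder 0
68 ÷ 2 = 34 remainder 0
34 ÷ 2 = 17 remainder 0
17 ÷ 2 = 8 remainder 1
8 ÷ 2 = 4 remainder 0
4 ÷ 2 = 2 remainder 0
2 ÷ 2 = 1 remainder 0
1 ÷ 2 = 0 remainder 1
Reading remainders bottom-up:
= 1000100001001110


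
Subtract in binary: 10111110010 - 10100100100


Align and subtract column by column (LSB to MSB, borrowing when needed):
  10111110010
- 10100100100
  -----------
  col 0: (0 - 0 borrow-in) - 0 → 0 - 0 = 0, borrow out 0
  col 1: (1 - 0 borrow-in) - 0 → 1 - 0 = 1, borrow out 0
  col 2: (0 - 0 borrow-in) - 1 → borrow from next column: (0+2) - 1 = 1, borrow out 1
  col 3: (0 - 1 borrow-in) - 0 → borrow from next column: (-1+2) - 0 = 1, borrow out 1
  col 4: (1 - 1 borrow-in) - 0 → 0 - 0 = 0, borrow out 0
  col 5: (1 - 0 borrow-in) - 1 → 1 - 1 = 0, borrow out 0
  col 6: (1 - 0 borrow-in) - 0 → 1 - 0 = 1, borrow out 0
  col 7: (1 - 0 borrow-in) - 0 → 1 - 0 = 1, borrow out 0
  col 8: (1 - 0 borrow-in) - 1 → 1 - 1 = 0, borrow out 0
  col 9: (0 - 0 borrow-in) - 0 → 0 - 0 = 0, borrow out 0
  col 10: (1 - 0 borrow-in) - 1 → 1 - 1 = 0, borrow out 0
Reading bits MSB→LSB: 00011001110
Strip leading zeros: 11001110
= 11001110


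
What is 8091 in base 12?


Divide by 12 repeatedly:
8091 ÷ 12 = 674 remainder 3
674 ÷ 12 = 56 remainder 2
56 ÷ 12 = 4 remainder 8
4 ÷ 12 = 0 remainder 4
Reading remainders bottom-up:
= 4823


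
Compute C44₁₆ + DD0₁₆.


Align and add column by column (LSB to MSB, each column mod 16 with carry):
  0C44
+ 0DD0
  ----
  col 0: 4(4) + 0(0) + 0 (carry in) = 4 → 4(4), carry out 0
  col 1: 4(4) + D(13) + 0 (carry in) = 17 → 1(1), carry out 1
  col 2: C(12) + D(13) + 1 (carry in) = 26 → A(10), carry out 1
  col 3: 0(0) + 0(0) + 1 (carry in) = 1 → 1(1), carry out 0
Reading digits MSB→LSB: 1A14
Strip leading zeros: 1A14
= 0x1A14


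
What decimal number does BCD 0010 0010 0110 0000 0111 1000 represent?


Each 4-bit group → digit:
  0010 → 2
  0010 → 2
  0110 → 6
  0000 → 0
  0111 → 7
  1000 → 8
= 226078


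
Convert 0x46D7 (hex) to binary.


Each hex digit → 4 binary bits:
  4 = 0100
  6 = 0110
  D = 1101
  7 = 0111
Concatenate: 0100 0110 1101 0111
= 0100011011010111


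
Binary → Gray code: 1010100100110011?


Binary: 1010100100110011
Gray code: G = B XOR (B >> 1)
B >> 1 = 0101010010011001
1010100100110011 XOR 0101010010011001:
  1 XOR 0 = 1
  0 XOR 1 = 1
  1 XOR 0 = 1
  0 XOR 1 = 1
  1 XOR 0 = 1
  0 XOR 1 = 1
  0 XOR 0 = 0
  1 XOR 0 = 1
  0 XOR 1 = 1
  0 XOR 0 = 0
  1 XOR 0 = 1
  1 XOR 1 = 0
  0 XOR 1 = 1
  0 XOR 0 = 0
  1 XOR 0 = 1
  1 XOR 1 = 0
= 1111110110101010
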